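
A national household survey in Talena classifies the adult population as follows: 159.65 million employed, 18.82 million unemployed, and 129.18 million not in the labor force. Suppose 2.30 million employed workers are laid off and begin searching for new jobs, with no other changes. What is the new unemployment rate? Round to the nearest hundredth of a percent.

Initially, labor force = 159.65 + 18.82 = 178.47 million, so u = 18.82/178.47 = 10.55%.
After the change, employed falls and unemployed rises by 2.30; labor force unchanged → E = 157.35, U = 21.12, labor force = 178.47 million.
New unemployment rate = 21.12 / 178.47 = 11.83%.

New unemployment rate ≈ 11.83%.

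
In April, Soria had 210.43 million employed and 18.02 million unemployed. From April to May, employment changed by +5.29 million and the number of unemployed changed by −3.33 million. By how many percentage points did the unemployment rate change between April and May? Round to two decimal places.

The unemployment rate changed by −1.51 percentage points.

April: labor force = 210.43 + 18.02 = 228.45; u = 18.02/228.45 = 7.89%.
May: labor force = 215.72 + 14.69 = 230.41; u = 14.69/230.41 = 6.38%.
Change = 6.38% − 7.89% = −1.51 pp.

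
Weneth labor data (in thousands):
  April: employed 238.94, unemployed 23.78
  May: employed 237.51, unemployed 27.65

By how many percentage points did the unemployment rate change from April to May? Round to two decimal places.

The unemployment rate changed by +1.38 percentage points.

April: labor force = 238.94 + 23.78 = 262.72; u = 23.78/262.72 = 9.05%.
May: labor force = 237.51 + 27.65 = 265.16; u = 27.65/265.16 = 10.43%.
Change = 10.43% − 9.05% = +1.38 pp.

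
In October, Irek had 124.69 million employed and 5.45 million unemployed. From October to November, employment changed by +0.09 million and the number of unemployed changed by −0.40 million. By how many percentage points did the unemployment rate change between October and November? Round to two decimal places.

The unemployment rate changed by −0.30 percentage points.

October: labor force = 124.69 + 5.45 = 130.14; u = 5.45/130.14 = 4.19%.
November: labor force = 124.78 + 5.05 = 129.83; u = 5.05/129.83 = 3.89%.
Change = 3.89% − 4.19% = −0.30 pp.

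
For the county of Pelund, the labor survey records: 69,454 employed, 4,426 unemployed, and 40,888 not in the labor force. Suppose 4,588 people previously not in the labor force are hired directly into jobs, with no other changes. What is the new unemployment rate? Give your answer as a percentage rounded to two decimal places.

New unemployment rate ≈ 5.64%.

Initially, labor force = 69,454 + 4,426 = 73,880, so u = 4,426/73,880 = 5.99%.
After the change, employed and labor force both rise by 4,588; unemployed unchanged → E = 74,042, U = 4,426, labor force = 78,468.
New unemployment rate = 4,426 / 78,468 = 5.64%.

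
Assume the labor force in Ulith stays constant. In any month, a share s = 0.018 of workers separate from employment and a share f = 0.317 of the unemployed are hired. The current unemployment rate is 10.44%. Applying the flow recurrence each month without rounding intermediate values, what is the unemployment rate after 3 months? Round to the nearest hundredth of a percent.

Unemployment rate after three months ≈ 6.86%.

With a fixed labor force, u_{t+1} = u_t + s·(1−u_t) − f·u_t = u_t·(1−s−f) + s.
Here 1−s−f = 0.665 and s = 0.018.
u_1 = 0.104400 × 0.665 + 0.018 = 0.087426.
u_2 = 0.087426 × 0.665 + 0.018 = 0.076138.
u_3 = 0.076138 × 0.665 + 0.018 = 0.068632.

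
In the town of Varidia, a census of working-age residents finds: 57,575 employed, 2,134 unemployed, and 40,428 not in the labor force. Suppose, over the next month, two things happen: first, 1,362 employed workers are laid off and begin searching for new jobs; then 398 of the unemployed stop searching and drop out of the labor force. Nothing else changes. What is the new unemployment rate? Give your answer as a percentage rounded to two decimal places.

New unemployment rate ≈ 5.22%.

Initially, labor force = 57,575 + 2,134 = 59,709, so u = 2,134/59,709 = 3.57%.
After the first change, employed falls and unemployed rises by 1,362; labor force unchanged → E = 56,213, U = 3,496, labor force = 59,709.
After the second change, unemployed and labor force both fall by 398 → E = 56,213, U = 3,098, labor force = 59,311.
New unemployment rate = 3,098 / 59,311 = 5.22%.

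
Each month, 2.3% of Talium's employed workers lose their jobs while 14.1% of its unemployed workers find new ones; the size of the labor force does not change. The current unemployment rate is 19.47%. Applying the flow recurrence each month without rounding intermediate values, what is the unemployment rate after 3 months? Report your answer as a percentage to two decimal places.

Unemployment rate after three months ≈ 17.21%.

With a fixed labor force, u_{t+1} = u_t + s·(1−u_t) − f·u_t = u_t·(1−s−f) + s.
Here 1−s−f = 0.836 and s = 0.023.
u_1 = 0.194700 × 0.836 + 0.023 = 0.185769.
u_2 = 0.185769 × 0.836 + 0.023 = 0.178303.
u_3 = 0.178303 × 0.836 + 0.023 = 0.172061.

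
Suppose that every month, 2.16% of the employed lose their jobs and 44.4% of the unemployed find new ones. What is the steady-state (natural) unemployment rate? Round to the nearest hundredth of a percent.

Steady-state unemployment rate ≈ 4.64%.

At steady state the flows balance: s·E = f·U, so U/(E+U) = s/(s+f).
u* = 2.16 / (2.16 + 44.4) = 2.16 / 46.56 = 4.64%.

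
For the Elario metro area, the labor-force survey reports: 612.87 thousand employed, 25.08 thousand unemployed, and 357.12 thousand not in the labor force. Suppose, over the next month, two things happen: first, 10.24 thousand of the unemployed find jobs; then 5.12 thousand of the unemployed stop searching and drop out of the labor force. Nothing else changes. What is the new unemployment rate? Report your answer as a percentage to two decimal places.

New unemployment rate ≈ 1.54%.

Initially, labor force = 612.87 + 25.08 = 637.95 thousand, so u = 25.08/637.95 = 3.93%.
After the first change, unemployed falls and employed rises by 10.24; labor force unchanged → E = 623.11, U = 14.84, labor force = 637.95 thousand.
After the second change, unemployed and labor force both fall by 5.12 → E = 623.11, U = 9.72, labor force = 632.83 thousand.
New unemployment rate = 9.72 / 632.83 = 1.54%.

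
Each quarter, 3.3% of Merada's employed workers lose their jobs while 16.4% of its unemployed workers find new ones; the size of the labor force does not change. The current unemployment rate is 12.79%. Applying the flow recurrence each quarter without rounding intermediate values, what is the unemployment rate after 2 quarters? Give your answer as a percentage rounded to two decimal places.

With a fixed labor force, u_{t+1} = u_t + s·(1−u_t) − f·u_t = u_t·(1−s−f) + s.
Here 1−s−f = 0.803 and s = 0.033.
u_1 = 0.127900 × 0.803 + 0.033 = 0.135704.
u_2 = 0.135704 × 0.803 + 0.033 = 0.141970.

Unemployment rate after two quarters ≈ 14.20%.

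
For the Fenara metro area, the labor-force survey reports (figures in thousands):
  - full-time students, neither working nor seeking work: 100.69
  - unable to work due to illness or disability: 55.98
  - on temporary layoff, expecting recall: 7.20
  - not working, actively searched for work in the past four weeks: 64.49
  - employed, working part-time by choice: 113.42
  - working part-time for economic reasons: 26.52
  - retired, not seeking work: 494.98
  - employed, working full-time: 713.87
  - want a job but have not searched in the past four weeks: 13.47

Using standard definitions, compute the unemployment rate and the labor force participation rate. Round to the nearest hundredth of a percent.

Unemployment rate ≈ 7.75%; labor force participation rate ≈ 58.18%.

Employed = 113.42 + 26.52 + 713.87 = 853.81 thousand (anyone who worked, including part-time for economic reasons, counts as employed).
Unemployed = 7.20 + 64.49 = 71.69 thousand (jobless and actively searching, or on temporary layoff).
Labor force = 853.81 + 71.69 = 925.50 thousand.
Not in labor force = 100.69 + 55.98 + 494.98 + 13.47 = 665.12 thousand (those not working and not actively searching are outside the labor force — including those who want a job but have given up searching).
Civilian working-age population = 925.50 + 665.12 = 1,590.62 thousand.
Unemployment rate = 71.69 / 925.50 = 7.75%.
Labor force participation rate = 925.50 / 1,590.62 = 58.18%.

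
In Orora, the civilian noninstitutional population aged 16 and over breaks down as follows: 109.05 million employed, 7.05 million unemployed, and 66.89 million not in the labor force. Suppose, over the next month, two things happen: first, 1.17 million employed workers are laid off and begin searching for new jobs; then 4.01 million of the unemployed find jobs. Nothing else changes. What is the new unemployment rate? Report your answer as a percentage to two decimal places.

New unemployment rate ≈ 3.63%.

Initially, labor force = 109.05 + 7.05 = 116.10 million, so u = 7.05/116.10 = 6.07%.
After the first change, employed falls and unemployed rises by 1.17; labor force unchanged → E = 107.88, U = 8.22, labor force = 116.10 million.
After the second change, unemployed falls and employed rises by 4.01; labor force unchanged → E = 111.89, U = 4.21, labor force = 116.10 million.
New unemployment rate = 4.21 / 116.10 = 3.63%.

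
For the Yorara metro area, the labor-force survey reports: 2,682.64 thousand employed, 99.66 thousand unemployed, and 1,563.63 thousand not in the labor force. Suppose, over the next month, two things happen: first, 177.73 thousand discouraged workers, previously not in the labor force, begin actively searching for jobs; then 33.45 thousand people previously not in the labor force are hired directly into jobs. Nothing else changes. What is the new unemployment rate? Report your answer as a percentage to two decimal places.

New unemployment rate ≈ 9.27%.

Initially, labor force = 2,682.64 + 99.66 = 2,782.30 thousand, so u = 99.66/2,782.30 = 3.58%.
After the first change, unemployed and labor force both rise by 177.73 → E = 2,682.64, U = 277.39, labor force = 2,960.03 thousand.
After the second change, employed and labor force both rise by 33.45; unemployed unchanged → E = 2,716.09, U = 277.39, labor force = 2,993.48 thousand.
New unemployment rate = 277.39 / 2,993.48 = 9.27%.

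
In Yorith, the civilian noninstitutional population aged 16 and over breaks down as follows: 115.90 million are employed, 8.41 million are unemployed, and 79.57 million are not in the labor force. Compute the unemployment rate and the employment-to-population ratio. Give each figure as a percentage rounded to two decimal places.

Labor force = employed + unemployed = 115.90 + 8.41 = 124.31 million.
Working-age population = 124.31 + 79.57 = 203.88 million.
Unemployment rate = 8.41 / 124.31 = 6.77%.
Employment-population ratio = 115.90 / 203.88 = 56.85%.

Unemployment rate ≈ 6.77%; employment-population ratio ≈ 56.85%.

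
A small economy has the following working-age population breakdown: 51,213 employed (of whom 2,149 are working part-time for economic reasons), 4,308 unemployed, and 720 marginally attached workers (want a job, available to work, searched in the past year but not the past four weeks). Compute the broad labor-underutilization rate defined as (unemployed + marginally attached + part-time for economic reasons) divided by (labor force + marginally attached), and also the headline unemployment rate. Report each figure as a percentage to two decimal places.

Labor force = 51,213 + 4,308 = 55,521.
Numerator = 4,308 + 720 + 2,149 = 7,177.
Denominator = 55,521 + 720 = 56,241.
Broad rate = 7,177 / 56,241 = 12.76%.
Headline unemployment rate = 4,308 / 55,521 = 7.76%.

Broad underutilization rate ≈ 12.76%; headline unemployment rate ≈ 7.76%.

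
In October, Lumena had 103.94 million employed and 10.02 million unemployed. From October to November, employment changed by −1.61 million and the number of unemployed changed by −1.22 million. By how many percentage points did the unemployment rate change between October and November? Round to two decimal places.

October: labor force = 103.94 + 10.02 = 113.96; u = 10.02/113.96 = 8.79%.
November: labor force = 102.33 + 8.80 = 111.13; u = 8.80/111.13 = 7.92%.
Change = 7.92% − 8.79% = −0.87 pp.

The unemployment rate changed by −0.87 percentage points.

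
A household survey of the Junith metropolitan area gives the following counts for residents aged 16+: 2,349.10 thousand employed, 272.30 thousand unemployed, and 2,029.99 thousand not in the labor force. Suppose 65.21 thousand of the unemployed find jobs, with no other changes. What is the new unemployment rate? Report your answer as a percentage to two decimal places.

Initially, labor force = 2,349.10 + 272.30 = 2,621.40 thousand, so u = 272.30/2,621.40 = 10.39%.
After the change, unemployed falls and employed rises by 65.21; labor force unchanged → E = 2,414.31, U = 207.09, labor force = 2,621.40 thousand.
New unemployment rate = 207.09 / 2,621.40 = 7.90%.

New unemployment rate ≈ 7.90%.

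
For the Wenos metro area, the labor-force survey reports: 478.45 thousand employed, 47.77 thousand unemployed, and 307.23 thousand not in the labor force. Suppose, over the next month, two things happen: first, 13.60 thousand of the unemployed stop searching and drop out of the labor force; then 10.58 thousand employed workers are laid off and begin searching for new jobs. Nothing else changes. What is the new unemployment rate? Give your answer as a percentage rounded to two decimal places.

New unemployment rate ≈ 8.73%.

Initially, labor force = 478.45 + 47.77 = 526.22 thousand, so u = 47.77/526.22 = 9.08%.
After the first change, unemployed and labor force both fall by 13.60 → E = 478.45, U = 34.17, labor force = 512.62 thousand.
After the second change, employed falls and unemployed rises by 10.58; labor force unchanged → E = 467.87, U = 44.75, labor force = 512.62 thousand.
New unemployment rate = 44.75 / 512.62 = 8.73%.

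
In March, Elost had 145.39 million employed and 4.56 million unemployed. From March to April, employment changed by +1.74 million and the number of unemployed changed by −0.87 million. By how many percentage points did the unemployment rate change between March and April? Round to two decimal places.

March: labor force = 145.39 + 4.56 = 149.95; u = 4.56/149.95 = 3.04%.
April: labor force = 147.13 + 3.69 = 150.82; u = 3.69/150.82 = 2.45%.
Change = 2.45% − 3.04% = −0.59 pp.

The unemployment rate changed by −0.59 percentage points.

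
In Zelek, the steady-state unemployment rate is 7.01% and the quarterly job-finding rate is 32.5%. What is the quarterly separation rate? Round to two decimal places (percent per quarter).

Separation rate ≈ 2.45% per quarter.

From u* = s/(s+f): s = u·f/(1−u).
s = 0.0701 × 32.5 / (1 − 0.0701) = 2.2782 / 0.9299 ≈ 2.45% per quarter.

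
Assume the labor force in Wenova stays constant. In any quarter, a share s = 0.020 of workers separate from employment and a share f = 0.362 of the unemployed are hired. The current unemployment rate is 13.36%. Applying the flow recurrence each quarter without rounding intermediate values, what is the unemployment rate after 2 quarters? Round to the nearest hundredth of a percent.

With a fixed labor force, u_{t+1} = u_t + s·(1−u_t) − f·u_t = u_t·(1−s−f) + s.
Here 1−s−f = 0.618 and s = 0.020.
u_1 = 0.133600 × 0.618 + 0.020 = 0.102565.
u_2 = 0.102565 × 0.618 + 0.020 = 0.083385.

Unemployment rate after two quarters ≈ 8.34%.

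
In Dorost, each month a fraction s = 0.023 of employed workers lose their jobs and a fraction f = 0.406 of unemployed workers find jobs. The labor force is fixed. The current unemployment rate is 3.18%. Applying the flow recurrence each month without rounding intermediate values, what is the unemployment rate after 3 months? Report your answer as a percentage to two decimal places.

Unemployment rate after three months ≈ 4.96%.

With a fixed labor force, u_{t+1} = u_t + s·(1−u_t) − f·u_t = u_t·(1−s−f) + s.
Here 1−s−f = 0.571 and s = 0.023.
u_1 = 0.031800 × 0.571 + 0.023 = 0.041158.
u_2 = 0.041158 × 0.571 + 0.023 = 0.046501.
u_3 = 0.046501 × 0.571 + 0.023 = 0.049552.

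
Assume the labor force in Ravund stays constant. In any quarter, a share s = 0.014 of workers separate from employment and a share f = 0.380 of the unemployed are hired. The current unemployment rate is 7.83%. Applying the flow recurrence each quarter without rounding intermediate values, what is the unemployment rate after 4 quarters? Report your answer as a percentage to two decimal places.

With a fixed labor force, u_{t+1} = u_t + s·(1−u_t) − f·u_t = u_t·(1−s−f) + s.
Here 1−s−f = 0.606 and s = 0.014.
u_1 = 0.078300 × 0.606 + 0.014 = 0.061450.
u_2 = 0.061450 × 0.606 + 0.014 = 0.051239.
u_3 = 0.051239 × 0.606 + 0.014 = 0.045051.
u_4 = 0.045051 × 0.606 + 0.014 = 0.041301.

Unemployment rate after four quarters ≈ 4.13%.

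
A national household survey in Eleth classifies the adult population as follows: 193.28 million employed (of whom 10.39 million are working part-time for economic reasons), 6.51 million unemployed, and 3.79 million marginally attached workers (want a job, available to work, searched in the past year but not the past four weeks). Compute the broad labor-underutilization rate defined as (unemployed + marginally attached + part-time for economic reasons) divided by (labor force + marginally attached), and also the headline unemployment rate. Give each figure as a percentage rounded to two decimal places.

Broad underutilization rate ≈ 10.16%; headline unemployment rate ≈ 3.26%.

Labor force = 193.28 + 6.51 = 199.79 million.
Numerator = 6.51 + 3.79 + 10.39 = 20.69 million.
Denominator = 199.79 + 3.79 = 203.58 million.
Broad rate = 20.69 / 203.58 = 10.16%.
Headline unemployment rate = 6.51 / 199.79 = 3.26%.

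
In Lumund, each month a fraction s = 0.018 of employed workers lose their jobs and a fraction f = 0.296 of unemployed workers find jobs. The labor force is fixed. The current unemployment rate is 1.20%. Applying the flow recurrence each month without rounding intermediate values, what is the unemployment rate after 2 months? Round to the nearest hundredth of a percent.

Unemployment rate after two months ≈ 3.60%.

With a fixed labor force, u_{t+1} = u_t + s·(1−u_t) − f·u_t = u_t·(1−s−f) + s.
Here 1−s−f = 0.686 and s = 0.018.
u_1 = 0.012000 × 0.686 + 0.018 = 0.026232.
u_2 = 0.026232 × 0.686 + 0.018 = 0.035995.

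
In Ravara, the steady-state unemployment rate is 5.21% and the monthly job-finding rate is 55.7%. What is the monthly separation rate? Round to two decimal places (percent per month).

From u* = s/(s+f): s = u·f/(1−u).
s = 0.0521 × 55.7 / (1 − 0.0521) = 2.9020 / 0.9479 ≈ 3.06% per month.

Separation rate ≈ 3.06% per month.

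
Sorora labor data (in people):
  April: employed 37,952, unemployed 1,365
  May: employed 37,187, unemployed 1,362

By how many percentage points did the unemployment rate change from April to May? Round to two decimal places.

The unemployment rate changed by +0.06 percentage points.

April: labor force = 37,952 + 1,365 = 39,317; u = 1,365/39,317 = 3.47%.
May: labor force = 37,187 + 1,362 = 38,549; u = 1,362/38,549 = 3.53%.
Change = 3.53% − 3.47% = +0.06 pp.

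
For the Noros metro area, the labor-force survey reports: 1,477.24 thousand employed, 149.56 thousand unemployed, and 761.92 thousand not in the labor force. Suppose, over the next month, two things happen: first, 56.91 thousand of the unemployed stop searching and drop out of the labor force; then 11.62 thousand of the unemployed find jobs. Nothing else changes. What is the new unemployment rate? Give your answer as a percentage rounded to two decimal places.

New unemployment rate ≈ 5.16%.

Initially, labor force = 1,477.24 + 149.56 = 1,626.80 thousand, so u = 149.56/1,626.80 = 9.19%.
After the first change, unemployed and labor force both fall by 56.91 → E = 1,477.24, U = 92.65, labor force = 1,569.89 thousand.
After the second change, unemployed falls and employed rises by 11.62; labor force unchanged → E = 1,488.86, U = 81.03, labor force = 1,569.89 thousand.
New unemployment rate = 81.03 / 1,569.89 = 5.16%.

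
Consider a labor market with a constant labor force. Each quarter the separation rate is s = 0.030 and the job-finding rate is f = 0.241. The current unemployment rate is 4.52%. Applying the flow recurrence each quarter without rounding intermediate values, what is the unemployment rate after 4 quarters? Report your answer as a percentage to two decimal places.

With a fixed labor force, u_{t+1} = u_t + s·(1−u_t) − f·u_t = u_t·(1−s−f) + s.
Here 1−s−f = 0.729 and s = 0.030.
u_1 = 0.045200 × 0.729 + 0.030 = 0.062951.
u_2 = 0.062951 × 0.729 + 0.030 = 0.075891.
u_3 = 0.075891 × 0.729 + 0.030 = 0.085325.
u_4 = 0.085325 × 0.729 + 0.030 = 0.092202.

Unemployment rate after four quarters ≈ 9.22%.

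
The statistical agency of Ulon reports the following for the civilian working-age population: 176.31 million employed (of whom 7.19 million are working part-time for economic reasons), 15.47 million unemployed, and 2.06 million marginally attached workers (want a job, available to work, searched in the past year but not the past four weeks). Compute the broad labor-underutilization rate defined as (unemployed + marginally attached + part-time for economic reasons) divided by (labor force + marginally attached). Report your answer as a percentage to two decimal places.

Broad underutilization rate ≈ 12.75%.

Labor force = 176.31 + 15.47 = 191.78 million.
Numerator = 15.47 + 2.06 + 7.19 = 24.72 million.
Denominator = 191.78 + 2.06 = 193.84 million.
Broad rate = 24.72 / 193.84 = 12.75%.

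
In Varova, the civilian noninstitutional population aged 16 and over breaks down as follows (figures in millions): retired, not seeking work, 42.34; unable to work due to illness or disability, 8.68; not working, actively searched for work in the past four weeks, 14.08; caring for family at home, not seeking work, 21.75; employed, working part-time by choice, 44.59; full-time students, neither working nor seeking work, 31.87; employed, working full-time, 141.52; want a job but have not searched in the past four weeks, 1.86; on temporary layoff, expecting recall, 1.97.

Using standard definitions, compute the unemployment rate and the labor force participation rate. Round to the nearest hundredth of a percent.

Employed = 44.59 + 141.52 = 186.11 million.
Unemployed = 14.08 + 1.97 = 16.05 million (jobless and actively searching, or on temporary layoff).
Labor force = 186.11 + 16.05 = 202.16 million.
Not in labor force = 42.34 + 8.68 + 21.75 + 31.87 + 1.86 = 106.50 million (those not working and not actively searching are outside the labor force — including those who want a job but have given up searching).
Civilian working-age population = 202.16 + 106.50 = 308.66 million.
Unemployment rate = 16.05 / 202.16 = 7.94%.
Labor force participation rate = 202.16 / 308.66 = 65.50%.

Unemployment rate ≈ 7.94%; labor force participation rate ≈ 65.50%.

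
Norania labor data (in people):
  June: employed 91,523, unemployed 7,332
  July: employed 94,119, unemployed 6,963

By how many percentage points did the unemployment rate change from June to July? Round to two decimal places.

The unemployment rate changed by −0.53 percentage points.

June: labor force = 91,523 + 7,332 = 98,855; u = 7,332/98,855 = 7.42%.
July: labor force = 94,119 + 6,963 = 101,082; u = 6,963/101,082 = 6.89%.
Change = 6.89% − 7.42% = −0.53 pp.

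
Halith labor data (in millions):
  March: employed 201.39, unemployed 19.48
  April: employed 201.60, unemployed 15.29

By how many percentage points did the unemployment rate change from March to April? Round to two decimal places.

March: labor force = 201.39 + 19.48 = 220.87; u = 19.48/220.87 = 8.82%.
April: labor force = 201.60 + 15.29 = 216.89; u = 15.29/216.89 = 7.05%.
Change = 7.05% − 8.82% = −1.77 pp.

The unemployment rate changed by −1.77 percentage points.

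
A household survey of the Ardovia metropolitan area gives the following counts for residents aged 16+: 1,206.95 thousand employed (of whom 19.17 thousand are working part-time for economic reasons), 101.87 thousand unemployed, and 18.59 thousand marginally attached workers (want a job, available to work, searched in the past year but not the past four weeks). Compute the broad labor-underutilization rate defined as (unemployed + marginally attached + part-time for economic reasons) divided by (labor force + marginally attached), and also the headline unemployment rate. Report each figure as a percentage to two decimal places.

Broad underutilization rate ≈ 10.52%; headline unemployment rate ≈ 7.78%.

Labor force = 1,206.95 + 101.87 = 1,308.82 thousand.
Numerator = 101.87 + 18.59 + 19.17 = 139.63 thousand.
Denominator = 1,308.82 + 18.59 = 1,327.41 thousand.
Broad rate = 139.63 / 1,327.41 = 10.52%.
Headline unemployment rate = 101.87 / 1,308.82 = 7.78%.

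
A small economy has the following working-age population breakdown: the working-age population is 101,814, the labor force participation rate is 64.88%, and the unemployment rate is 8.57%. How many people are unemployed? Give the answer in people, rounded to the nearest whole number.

Labor force = 0.6488 × 101,814 = 66,057.
Unemployed = 0.0857 × 66,057 ≈ 5,661.

About 5,661 are unemployed.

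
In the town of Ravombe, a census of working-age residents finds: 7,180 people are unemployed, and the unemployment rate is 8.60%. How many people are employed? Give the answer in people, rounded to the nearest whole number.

Labor force = U / u = 7,180 / 0.0860 ≈ 83,488.
Employed = labor force − unemployed = 83,488 − 7,180 = 76,308.

About 76,308 are employed.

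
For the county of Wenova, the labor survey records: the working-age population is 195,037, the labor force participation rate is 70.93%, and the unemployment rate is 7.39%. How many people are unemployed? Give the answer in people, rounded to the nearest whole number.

About 10,223 are unemployed.

Labor force = 0.7093 × 195,037 = 138,340.
Unemployed = 0.0739 × 138,340 ≈ 10,223.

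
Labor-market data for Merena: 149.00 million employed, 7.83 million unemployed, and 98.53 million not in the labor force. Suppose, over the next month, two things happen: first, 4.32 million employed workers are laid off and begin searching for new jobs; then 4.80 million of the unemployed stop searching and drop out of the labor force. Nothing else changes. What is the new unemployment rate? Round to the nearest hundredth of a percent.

Initially, labor force = 149.00 + 7.83 = 156.83 million, so u = 7.83/156.83 = 4.99%.
After the first change, employed falls and unemployed rises by 4.32; labor force unchanged → E = 144.68, U = 12.15, labor force = 156.83 million.
After the second change, unemployed and labor force both fall by 4.80 → E = 144.68, U = 7.35, labor force = 152.03 million.
New unemployment rate = 7.35 / 152.03 = 4.83%.

New unemployment rate ≈ 4.83%.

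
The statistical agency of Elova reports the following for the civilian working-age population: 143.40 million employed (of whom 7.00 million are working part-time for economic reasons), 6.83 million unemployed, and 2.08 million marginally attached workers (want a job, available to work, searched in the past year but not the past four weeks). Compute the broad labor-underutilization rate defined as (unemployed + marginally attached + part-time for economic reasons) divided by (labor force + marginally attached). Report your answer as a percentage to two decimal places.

Labor force = 143.40 + 6.83 = 150.23 million.
Numerator = 6.83 + 2.08 + 7.00 = 15.91 million.
Denominator = 150.23 + 2.08 = 152.31 million.
Broad rate = 15.91 / 152.31 = 10.45%.

Broad underutilization rate ≈ 10.45%.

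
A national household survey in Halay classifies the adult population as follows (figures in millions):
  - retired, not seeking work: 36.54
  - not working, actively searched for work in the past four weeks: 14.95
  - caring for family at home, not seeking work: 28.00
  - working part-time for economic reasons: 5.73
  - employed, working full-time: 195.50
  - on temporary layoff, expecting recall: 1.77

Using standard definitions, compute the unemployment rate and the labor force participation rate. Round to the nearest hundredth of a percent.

Employed = 5.73 + 195.50 = 201.23 million (anyone who worked, including part-time for economic reasons, counts as employed).
Unemployed = 14.95 + 1.77 = 16.72 million (jobless and actively searching, or on temporary layoff).
Labor force = 201.23 + 16.72 = 217.95 million.
Not in labor force = 36.54 + 28.00 = 64.54 million (those not working and not actively searching are outside the labor force).
Civilian working-age population = 217.95 + 64.54 = 282.49 million.
Unemployment rate = 16.72 / 217.95 = 7.67%.
Labor force participation rate = 217.95 / 282.49 = 77.15%.

Unemployment rate ≈ 7.67%; labor force participation rate ≈ 77.15%.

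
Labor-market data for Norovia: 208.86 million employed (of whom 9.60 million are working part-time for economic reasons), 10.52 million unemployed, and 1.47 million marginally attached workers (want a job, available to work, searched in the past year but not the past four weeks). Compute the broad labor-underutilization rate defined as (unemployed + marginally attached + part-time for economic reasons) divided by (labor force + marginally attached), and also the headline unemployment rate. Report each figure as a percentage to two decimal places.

Labor force = 208.86 + 10.52 = 219.38 million.
Numerator = 10.52 + 1.47 + 9.60 = 21.59 million.
Denominator = 219.38 + 1.47 = 220.85 million.
Broad rate = 21.59 / 220.85 = 9.78%.
Headline unemployment rate = 10.52 / 219.38 = 4.80%.

Broad underutilization rate ≈ 9.78%; headline unemployment rate ≈ 4.80%.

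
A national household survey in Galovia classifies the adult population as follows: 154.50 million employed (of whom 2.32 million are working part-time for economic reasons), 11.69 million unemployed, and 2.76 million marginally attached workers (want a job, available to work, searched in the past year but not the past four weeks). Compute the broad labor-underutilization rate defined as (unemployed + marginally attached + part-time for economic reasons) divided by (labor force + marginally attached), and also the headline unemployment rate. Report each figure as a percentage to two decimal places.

Labor force = 154.50 + 11.69 = 166.19 million.
Numerator = 11.69 + 2.76 + 2.32 = 16.77 million.
Denominator = 166.19 + 2.76 = 168.95 million.
Broad rate = 16.77 / 168.95 = 9.93%.
Headline unemployment rate = 11.69 / 166.19 = 7.03%.

Broad underutilization rate ≈ 9.93%; headline unemployment rate ≈ 7.03%.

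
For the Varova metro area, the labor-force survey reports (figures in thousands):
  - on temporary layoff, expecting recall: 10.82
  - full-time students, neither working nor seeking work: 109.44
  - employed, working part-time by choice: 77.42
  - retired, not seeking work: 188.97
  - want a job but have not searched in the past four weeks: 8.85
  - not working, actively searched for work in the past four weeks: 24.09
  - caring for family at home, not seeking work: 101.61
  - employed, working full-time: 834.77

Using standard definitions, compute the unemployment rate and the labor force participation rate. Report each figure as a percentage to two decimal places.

Employed = 77.42 + 834.77 = 912.19 thousand.
Unemployed = 10.82 + 24.09 = 34.91 thousand (jobless and actively searching, or on temporary layoff).
Labor force = 912.19 + 34.91 = 947.10 thousand.
Not in labor force = 109.44 + 188.97 + 8.85 + 101.61 = 408.87 thousand (those not working and not actively searching are outside the labor force — including those who want a job but have given up searching).
Civilian working-age population = 947.10 + 408.87 = 1,355.97 thousand.
Unemployment rate = 34.91 / 947.10 = 3.69%.
Labor force participation rate = 947.10 / 1,355.97 = 69.85%.

Unemployment rate ≈ 3.69%; labor force participation rate ≈ 69.85%.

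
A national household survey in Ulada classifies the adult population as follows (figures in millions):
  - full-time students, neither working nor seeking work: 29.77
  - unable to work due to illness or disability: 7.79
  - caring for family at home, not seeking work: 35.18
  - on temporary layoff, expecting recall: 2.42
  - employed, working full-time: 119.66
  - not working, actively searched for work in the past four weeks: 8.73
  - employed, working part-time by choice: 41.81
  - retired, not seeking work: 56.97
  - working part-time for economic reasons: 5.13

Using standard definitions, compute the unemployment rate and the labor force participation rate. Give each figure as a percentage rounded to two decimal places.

Employed = 119.66 + 41.81 + 5.13 = 166.60 million (anyone who worked, including part-time for economic reasons, counts as employed).
Unemployed = 2.42 + 8.73 = 11.15 million (jobless and actively searching, or on temporary layoff).
Labor force = 166.60 + 11.15 = 177.75 million.
Not in labor force = 29.77 + 7.79 + 35.18 + 56.97 = 129.71 million (those not working and not actively searching are outside the labor force).
Civilian working-age population = 177.75 + 129.71 = 307.46 million.
Unemployment rate = 11.15 / 177.75 = 6.27%.
Labor force participation rate = 177.75 / 307.46 = 57.81%.

Unemployment rate ≈ 6.27%; labor force participation rate ≈ 57.81%.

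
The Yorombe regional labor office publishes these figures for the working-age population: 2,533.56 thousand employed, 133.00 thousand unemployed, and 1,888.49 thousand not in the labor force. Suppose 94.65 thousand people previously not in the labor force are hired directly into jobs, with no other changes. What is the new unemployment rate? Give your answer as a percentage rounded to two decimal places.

Initially, labor force = 2,533.56 + 133.00 = 2,666.56 thousand, so u = 133.00/2,666.56 = 4.99%.
After the change, employed and labor force both rise by 94.65; unemployed unchanged → E = 2,628.21, U = 133.00, labor force = 2,761.21 thousand.
New unemployment rate = 133.00 / 2,761.21 = 4.82%.

New unemployment rate ≈ 4.82%.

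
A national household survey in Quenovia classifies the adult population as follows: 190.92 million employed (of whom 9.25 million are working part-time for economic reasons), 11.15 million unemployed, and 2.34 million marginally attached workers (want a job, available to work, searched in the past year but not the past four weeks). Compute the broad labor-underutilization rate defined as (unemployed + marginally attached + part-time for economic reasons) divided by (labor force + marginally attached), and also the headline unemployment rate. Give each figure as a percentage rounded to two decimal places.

Labor force = 190.92 + 11.15 = 202.07 million.
Numerator = 11.15 + 2.34 + 9.25 = 22.74 million.
Denominator = 202.07 + 2.34 = 204.41 million.
Broad rate = 22.74 / 204.41 = 11.12%.
Headline unemployment rate = 11.15 / 202.07 = 5.52%.

Broad underutilization rate ≈ 11.12%; headline unemployment rate ≈ 5.52%.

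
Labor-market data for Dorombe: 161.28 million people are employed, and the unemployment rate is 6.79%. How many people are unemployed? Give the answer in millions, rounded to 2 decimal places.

About 11.75 million are unemployed.

Let U be the number unemployed. The labor force is E + U, and U/(E+U) = 0.0679.
So U = 0.0679 × 161.28 / (1 − 0.0679) = 10.9509 / 0.9321 ≈ 11.75 million.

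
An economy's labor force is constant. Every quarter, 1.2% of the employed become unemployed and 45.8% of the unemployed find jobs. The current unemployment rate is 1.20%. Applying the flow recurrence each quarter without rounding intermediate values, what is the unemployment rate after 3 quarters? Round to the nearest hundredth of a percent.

With a fixed labor force, u_{t+1} = u_t + s·(1−u_t) − f·u_t = u_t·(1−s−f) + s.
Here 1−s−f = 0.530 and s = 0.012.
u_1 = 0.012000 × 0.530 + 0.012 = 0.018360.
u_2 = 0.018360 × 0.530 + 0.012 = 0.021731.
u_3 = 0.021731 × 0.530 + 0.012 = 0.023517.

Unemployment rate after three quarters ≈ 2.35%.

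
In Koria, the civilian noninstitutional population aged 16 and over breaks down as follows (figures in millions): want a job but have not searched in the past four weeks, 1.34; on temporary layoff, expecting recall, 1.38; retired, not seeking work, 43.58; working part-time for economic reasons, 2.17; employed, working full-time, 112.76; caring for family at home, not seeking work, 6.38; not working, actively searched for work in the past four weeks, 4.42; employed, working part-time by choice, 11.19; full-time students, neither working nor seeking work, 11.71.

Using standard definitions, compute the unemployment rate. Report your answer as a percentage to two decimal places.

Employed = 2.17 + 112.76 + 11.19 = 126.12 million (anyone who worked, including part-time for economic reasons, counts as employed).
Unemployed = 1.38 + 4.42 = 5.80 million (jobless and actively searching, or on temporary layoff).
Labor force = 126.12 + 5.80 = 131.92 million.
Unemployment rate = 5.80 / 131.92 = 4.40%.

Unemployment rate ≈ 4.40%.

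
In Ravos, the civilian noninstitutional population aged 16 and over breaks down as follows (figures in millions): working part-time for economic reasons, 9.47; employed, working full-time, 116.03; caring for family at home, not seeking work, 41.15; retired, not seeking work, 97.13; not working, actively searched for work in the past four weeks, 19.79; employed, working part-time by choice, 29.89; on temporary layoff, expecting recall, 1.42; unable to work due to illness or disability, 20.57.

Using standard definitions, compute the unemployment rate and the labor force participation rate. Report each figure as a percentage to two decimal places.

Unemployment rate ≈ 12.01%; labor force participation rate ≈ 52.65%.

Employed = 9.47 + 116.03 + 29.89 = 155.39 million (anyone who worked, including part-time for economic reasons, counts as employed).
Unemployed = 19.79 + 1.42 = 21.21 million (jobless and actively searching, or on temporary layoff).
Labor force = 155.39 + 21.21 = 176.60 million.
Not in labor force = 41.15 + 97.13 + 20.57 = 158.85 million (those not working and not actively searching are outside the labor force).
Civilian working-age population = 176.60 + 158.85 = 335.45 million.
Unemployment rate = 21.21 / 176.60 = 12.01%.
Labor force participation rate = 176.60 / 335.45 = 52.65%.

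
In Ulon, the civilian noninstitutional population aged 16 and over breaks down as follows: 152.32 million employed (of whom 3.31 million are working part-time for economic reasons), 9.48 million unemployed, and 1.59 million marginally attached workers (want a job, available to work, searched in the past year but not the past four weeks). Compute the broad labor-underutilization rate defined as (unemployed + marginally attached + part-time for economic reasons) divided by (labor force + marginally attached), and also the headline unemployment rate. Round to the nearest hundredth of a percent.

Labor force = 152.32 + 9.48 = 161.80 million.
Numerator = 9.48 + 1.59 + 3.31 = 14.38 million.
Denominator = 161.80 + 1.59 = 163.39 million.
Broad rate = 14.38 / 163.39 = 8.80%.
Headline unemployment rate = 9.48 / 161.80 = 5.86%.

Broad underutilization rate ≈ 8.80%; headline unemployment rate ≈ 5.86%.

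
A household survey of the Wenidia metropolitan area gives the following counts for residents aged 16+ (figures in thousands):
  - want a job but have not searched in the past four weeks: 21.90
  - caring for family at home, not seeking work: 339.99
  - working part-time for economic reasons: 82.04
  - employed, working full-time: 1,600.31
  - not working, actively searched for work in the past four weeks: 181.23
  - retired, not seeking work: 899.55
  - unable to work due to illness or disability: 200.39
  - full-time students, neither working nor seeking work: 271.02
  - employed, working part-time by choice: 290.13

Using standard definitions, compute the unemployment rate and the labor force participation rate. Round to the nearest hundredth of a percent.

Employed = 82.04 + 1,600.31 + 290.13 = 1,972.48 thousand (anyone who worked, including part-time for economic reasons, counts as employed).
Unemployed = 181.23 thousand.
Labor force = 1,972.48 + 181.23 = 2,153.71 thousand.
Not in labor force = 21.90 + 339.99 + 899.55 + 200.39 + 271.02 = 1,732.85 thousand (those not working and not actively searching are outside the labor force — including those who want a job but have given up searching).
Civilian working-age population = 2,153.71 + 1,732.85 = 3,886.56 thousand.
Unemployment rate = 181.23 / 2,153.71 = 8.41%.
Labor force participation rate = 2,153.71 / 3,886.56 = 55.41%.

Unemployment rate ≈ 8.41%; labor force participation rate ≈ 55.41%.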